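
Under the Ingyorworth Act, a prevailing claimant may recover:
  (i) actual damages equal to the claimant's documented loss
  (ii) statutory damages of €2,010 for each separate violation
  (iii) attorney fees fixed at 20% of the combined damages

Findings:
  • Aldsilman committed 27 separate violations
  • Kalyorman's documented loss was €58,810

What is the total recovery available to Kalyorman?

€135,696

Statutory damages: 27 × €2,010 = €54,270
Combined damages: €58,810 + €54,270 = €113,080
Attorney fees: 20% of €113,080 = €22,616
Total recovery: €113,080 + €22,616 = €135,696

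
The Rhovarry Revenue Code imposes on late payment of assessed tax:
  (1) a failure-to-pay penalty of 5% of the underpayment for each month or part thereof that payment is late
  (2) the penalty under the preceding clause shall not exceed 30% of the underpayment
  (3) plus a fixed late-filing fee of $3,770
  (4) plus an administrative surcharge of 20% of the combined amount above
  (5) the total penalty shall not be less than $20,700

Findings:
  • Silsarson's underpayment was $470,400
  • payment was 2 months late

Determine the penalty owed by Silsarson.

$60,972

Accrued rate: 5% × 2 = 10%, capped at 30% → 10%
Failure-to-pay penalty: 10% of $470,400 = $47,040
Penalty before surcharge: $47,040 + $3,770 = $50,810
Administrative surcharge: 20% of $50,810 = $10,162
Total penalty: $50,810 + $10,162 = $60,972
Minimum $20,700: $60,972 meets the minimum, no increase.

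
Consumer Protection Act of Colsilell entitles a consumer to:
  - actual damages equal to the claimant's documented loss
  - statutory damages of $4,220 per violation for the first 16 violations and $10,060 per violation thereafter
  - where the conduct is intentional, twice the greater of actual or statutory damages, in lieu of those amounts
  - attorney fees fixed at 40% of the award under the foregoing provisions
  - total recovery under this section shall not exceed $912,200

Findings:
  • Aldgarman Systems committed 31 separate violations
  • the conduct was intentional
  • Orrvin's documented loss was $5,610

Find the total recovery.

$611,576

First 16 violations: 16 × $4,220 = $67,520
Remaining violations: (31 − 16) × $10,060 = $150,900
Statutory damages: $67,520 + $150,900 = $218,420
Greater of actual damages ($5,610) or statutory damages ($218,420): $218,420
Doubled: 2 × $218,420 = $436,840
Attorney fees: 40% of $436,840 = $174,736
Total before cap: $436,840 + $174,736 = $611,576
Cap at $912,200: $611,576 is within the cap, no reduction.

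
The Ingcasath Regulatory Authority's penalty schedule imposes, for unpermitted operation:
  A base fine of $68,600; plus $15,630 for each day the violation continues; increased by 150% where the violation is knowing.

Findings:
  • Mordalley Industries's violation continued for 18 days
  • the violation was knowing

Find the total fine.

$874,850

Per-day component: 18 × $15,630 = $281,340
Base plus per-day: $68,600 + $281,340 = $349,940
Enhancement: 150% of $349,940 = $524,910
Enhanced fine: $349,940 + $524,910 = $874,850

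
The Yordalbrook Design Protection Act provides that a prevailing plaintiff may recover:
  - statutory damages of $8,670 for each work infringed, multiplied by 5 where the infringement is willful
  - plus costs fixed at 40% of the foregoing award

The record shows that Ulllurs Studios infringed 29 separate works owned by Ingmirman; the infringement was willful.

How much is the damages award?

$1,760,010

Statutory damages: 29 × $8,670 = $251,430
Multiplied by 5: 5 × $251,430 = $1,257,150
Costs: 40% of $1,257,150 = $502,860
Award plus costs: $1,257,150 + $502,860 = $1,760,010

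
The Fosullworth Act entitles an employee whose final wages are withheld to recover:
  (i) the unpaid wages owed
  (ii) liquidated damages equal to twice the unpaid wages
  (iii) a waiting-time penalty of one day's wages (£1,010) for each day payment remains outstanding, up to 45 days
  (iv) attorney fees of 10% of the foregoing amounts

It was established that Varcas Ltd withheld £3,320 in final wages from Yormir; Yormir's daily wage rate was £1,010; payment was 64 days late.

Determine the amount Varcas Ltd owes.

Doubled: 2 × £3,320 = £6,640
Penalty days: min(64, 45) = 45
Waiting-time penalty: 45 × £1,010 = £45,450
Subtotal: £3,320 + £6,640 + £45,450 = £55,410
Attorney fees: 10% of £55,410 = £5,541
Total award: £55,410 + £5,541 = £60,951

£60,951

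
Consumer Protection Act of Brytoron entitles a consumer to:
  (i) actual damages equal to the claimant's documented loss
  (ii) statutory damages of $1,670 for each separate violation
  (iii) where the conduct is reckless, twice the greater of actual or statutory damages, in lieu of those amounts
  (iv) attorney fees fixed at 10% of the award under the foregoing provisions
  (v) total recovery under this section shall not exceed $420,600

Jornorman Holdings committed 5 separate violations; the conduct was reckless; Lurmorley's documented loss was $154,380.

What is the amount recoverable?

$339,636

Statutory damages: 5 × $1,670 = $8,350
Greater of actual damages ($154,380) or statutory damages ($8,350): $154,380
Doubled: 2 × $154,380 = $308,760
Attorney fees: 10% of $308,760 = $30,876
Total before cap: $308,760 + $30,876 = $339,636
Cap at $420,600: $339,636 is within the cap, no reduction.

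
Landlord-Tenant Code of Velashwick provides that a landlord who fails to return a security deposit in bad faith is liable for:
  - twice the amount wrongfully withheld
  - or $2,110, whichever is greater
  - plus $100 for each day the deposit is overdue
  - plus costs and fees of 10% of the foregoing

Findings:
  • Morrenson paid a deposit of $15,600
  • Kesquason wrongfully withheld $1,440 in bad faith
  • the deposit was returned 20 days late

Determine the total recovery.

$5,368

Doubled: 2 × $1,440 = $2,880
Minimum $2,110: $2,880 meets the minimum, no increase.
Late-return penalty: 20 × $100 = $2,000
Damages plus late penalty: $2,880 + $2,000 = $4,880
Costs and fees: 10% of $4,880 = $488
Total recovery: $4,880 + $488 = $5,368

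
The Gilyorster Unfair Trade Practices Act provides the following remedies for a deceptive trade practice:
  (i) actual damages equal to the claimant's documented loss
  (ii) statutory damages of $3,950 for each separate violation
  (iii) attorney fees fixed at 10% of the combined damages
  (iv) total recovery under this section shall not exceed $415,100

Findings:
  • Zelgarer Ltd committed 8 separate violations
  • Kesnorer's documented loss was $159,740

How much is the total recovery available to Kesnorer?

Statutory damages: 8 × $3,950 = $31,600
Combined damages: $159,740 + $31,600 = $191,340
Attorney fees: 10% of $191,340 = $19,134
Total before cap: $191,340 + $19,134 = $210,474
Cap at $415,100: $210,474 is within the cap, no reduction.

$210,474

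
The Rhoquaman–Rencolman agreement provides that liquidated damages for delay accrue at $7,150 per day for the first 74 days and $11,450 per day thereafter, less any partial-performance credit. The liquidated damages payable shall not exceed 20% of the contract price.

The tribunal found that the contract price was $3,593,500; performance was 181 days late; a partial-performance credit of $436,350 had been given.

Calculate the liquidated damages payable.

First 74 days: 74 × $7,150 = $529,100
Remaining days: (181 − 74) × $11,450 = $1,225,150
Accrued per-day damages: $529,100 + $1,225,150 = $1,754,250
Less partial-performance credit: $1,754,250 − $436,350 = $1,317,900
Cap: 20% of $3,593,500 = $718,700
Cap at $718,700: $1,317,900 exceeds the cap → $718,700

$718,700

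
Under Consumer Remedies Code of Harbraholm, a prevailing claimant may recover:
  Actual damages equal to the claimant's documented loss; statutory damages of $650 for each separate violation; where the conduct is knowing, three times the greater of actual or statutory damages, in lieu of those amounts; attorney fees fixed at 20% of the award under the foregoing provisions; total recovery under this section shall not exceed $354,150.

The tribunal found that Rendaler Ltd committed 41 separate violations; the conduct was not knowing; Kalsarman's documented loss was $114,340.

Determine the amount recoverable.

$169,188

Statutory damages: 41 × $650 = $26,650
Conduct not knowing: the in-lieu enhancement does not apply.
Actual plus statutory damages: $114,340 + $26,650 = $140,990
Attorney fees: 20% of $140,990 = $28,198
Total before cap: $140,990 + $28,198 = $169,188
Cap at $354,150: $169,188 is within the cap, no reduction.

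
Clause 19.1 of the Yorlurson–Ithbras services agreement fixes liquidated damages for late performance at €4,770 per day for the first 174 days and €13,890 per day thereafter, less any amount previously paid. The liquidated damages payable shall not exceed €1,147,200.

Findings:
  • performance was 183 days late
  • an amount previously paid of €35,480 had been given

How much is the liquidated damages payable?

Liquidated damages: €919,510

First 174 days: 174 × €4,770 = €829,980
Remaining days: (183 − 174) × €13,890 = €125,010
Accrued per-day damages: €829,980 + €125,010 = €954,990
Less amount previously paid: €954,990 − €35,480 = €919,510
Cap at €1,147,200: €919,510 is within the cap, no reduction.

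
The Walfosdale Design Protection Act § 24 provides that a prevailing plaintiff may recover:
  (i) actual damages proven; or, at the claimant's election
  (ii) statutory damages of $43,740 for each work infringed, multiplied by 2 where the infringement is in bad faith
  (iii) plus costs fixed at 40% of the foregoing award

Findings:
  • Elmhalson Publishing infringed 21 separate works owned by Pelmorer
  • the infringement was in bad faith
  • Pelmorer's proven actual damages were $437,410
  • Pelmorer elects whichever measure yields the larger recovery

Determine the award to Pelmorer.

$2,571,912

Statutory damages: 21 × $43,740 = $918,540
Doubled: 2 × $918,540 = $1,837,080
Greater of actual damages ($437,410) or enhanced statutory damages ($1,837,080): $1,837,080
Costs: 40% of $1,837,080 = $734,832
Award plus costs: $1,837,080 + $734,832 = $2,571,912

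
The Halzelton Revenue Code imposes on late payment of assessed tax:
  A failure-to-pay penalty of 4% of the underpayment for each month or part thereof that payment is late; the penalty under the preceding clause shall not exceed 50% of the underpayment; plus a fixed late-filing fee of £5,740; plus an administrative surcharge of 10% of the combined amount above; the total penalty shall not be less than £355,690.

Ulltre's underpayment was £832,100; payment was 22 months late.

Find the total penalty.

Accrued rate: 4% × 22 = 88%, capped at 50% → 50%
Failure-to-pay penalty: 50% of £832,100 = £416,050
Penalty before surcharge: £416,050 + £5,740 = £421,790
Administrative surcharge: 10% of £421,790 = £42,179
Total penalty: £421,790 + £42,179 = £463,969
Minimum £355,690: £463,969 meets the minimum, no increase.

£463,969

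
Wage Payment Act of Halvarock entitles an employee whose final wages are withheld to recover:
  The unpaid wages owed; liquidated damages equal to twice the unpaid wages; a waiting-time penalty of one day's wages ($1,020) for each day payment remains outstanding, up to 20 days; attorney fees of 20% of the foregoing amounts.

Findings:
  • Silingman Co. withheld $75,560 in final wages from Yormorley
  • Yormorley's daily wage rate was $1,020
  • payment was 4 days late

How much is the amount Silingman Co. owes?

Total award: $276,912

Doubled: 2 × $75,560 = $151,120
Penalty days: min(4, 20) = 4
Waiting-time penalty: 4 × $1,020 = $4,080
Subtotal: $75,560 + $151,120 + $4,080 = $230,760
Attorney fees: 20% of $230,760 = $46,152
Total award: $230,760 + $46,152 = $276,912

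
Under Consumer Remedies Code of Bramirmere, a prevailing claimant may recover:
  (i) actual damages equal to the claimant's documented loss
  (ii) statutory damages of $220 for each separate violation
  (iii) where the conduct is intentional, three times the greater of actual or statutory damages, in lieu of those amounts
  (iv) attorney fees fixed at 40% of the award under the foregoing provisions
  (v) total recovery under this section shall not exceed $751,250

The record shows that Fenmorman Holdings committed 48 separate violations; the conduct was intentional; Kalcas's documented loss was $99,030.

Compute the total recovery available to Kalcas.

Statutory damages: 48 × $220 = $10,560
Greater of actual damages ($99,030) or statutory damages ($10,560): $99,030
Trebled: 3 × $99,030 = $297,090
Attorney fees: 40% of $297,090 = $118,836
Total before cap: $297,090 + $118,836 = $415,926
Cap at $751,250: $415,926 is within the cap, no reduction.

$415,926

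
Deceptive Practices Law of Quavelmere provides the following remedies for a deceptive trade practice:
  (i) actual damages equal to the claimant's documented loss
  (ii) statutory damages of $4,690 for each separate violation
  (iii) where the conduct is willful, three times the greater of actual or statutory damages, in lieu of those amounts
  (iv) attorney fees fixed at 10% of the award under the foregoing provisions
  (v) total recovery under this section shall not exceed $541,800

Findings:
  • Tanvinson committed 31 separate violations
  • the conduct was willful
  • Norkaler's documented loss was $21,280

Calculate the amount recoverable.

$479,787

Statutory damages: 31 × $4,690 = $145,390
Greater of actual damages ($21,280) or statutory damages ($145,390): $145,390
Trebled: 3 × $145,390 = $436,170
Attorney fees: 10% of $436,170 = $43,617
Total before cap: $436,170 + $43,617 = $479,787
Cap at $541,800: $479,787 is within the cap, no reduction.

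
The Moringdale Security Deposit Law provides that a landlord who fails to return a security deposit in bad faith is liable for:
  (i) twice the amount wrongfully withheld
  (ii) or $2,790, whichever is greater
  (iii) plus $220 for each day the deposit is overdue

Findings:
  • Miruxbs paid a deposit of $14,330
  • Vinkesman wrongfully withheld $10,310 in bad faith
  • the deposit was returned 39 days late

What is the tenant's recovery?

Recovery: $29,200

Doubled: 2 × $10,310 = $20,620
Minimum $2,790: $20,620 meets the minimum, no increase.
Late-return penalty: 39 × $220 = $8,580
Damages plus late penalty: $20,620 + $8,580 = $29,200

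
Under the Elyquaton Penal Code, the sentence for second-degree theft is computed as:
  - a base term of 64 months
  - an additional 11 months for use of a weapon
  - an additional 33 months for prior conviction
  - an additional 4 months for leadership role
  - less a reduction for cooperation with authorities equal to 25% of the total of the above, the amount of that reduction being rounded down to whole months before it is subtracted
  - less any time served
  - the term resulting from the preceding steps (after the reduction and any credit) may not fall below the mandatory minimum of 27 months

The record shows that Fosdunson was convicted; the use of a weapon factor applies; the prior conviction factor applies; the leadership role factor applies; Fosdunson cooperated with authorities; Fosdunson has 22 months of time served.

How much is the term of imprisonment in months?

Sentence: 62 months

Use of a weapon enhancement: +11 months
Prior conviction enhancement: +33 months
Leadership role enhancement: +4 months
Adjusted term: 64 months + 11 months + 33 months + 4 months = 112 months
Cooperation with authorities reduction: 25% of 112 months = 28 months (rounded down)
After reduction: 112 − 28 = 84 months
Less time served: 84 months − 22 months = 62 months
Minimum 27 months: 62 months meets the minimum, no increase.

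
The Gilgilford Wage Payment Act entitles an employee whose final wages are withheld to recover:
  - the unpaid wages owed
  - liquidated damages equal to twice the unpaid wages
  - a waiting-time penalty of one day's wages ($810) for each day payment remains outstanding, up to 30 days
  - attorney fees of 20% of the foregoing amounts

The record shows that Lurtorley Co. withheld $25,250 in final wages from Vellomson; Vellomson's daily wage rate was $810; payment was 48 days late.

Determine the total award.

$120,060

Doubled: 2 × $25,250 = $50,500
Penalty days: min(48, 30) = 30
Waiting-time penalty: 30 × $810 = $24,300
Subtotal: $25,250 + $50,500 + $24,300 = $100,050
Attorney fees: 20% of $100,050 = $20,010
Total award: $100,050 + $20,010 = $120,060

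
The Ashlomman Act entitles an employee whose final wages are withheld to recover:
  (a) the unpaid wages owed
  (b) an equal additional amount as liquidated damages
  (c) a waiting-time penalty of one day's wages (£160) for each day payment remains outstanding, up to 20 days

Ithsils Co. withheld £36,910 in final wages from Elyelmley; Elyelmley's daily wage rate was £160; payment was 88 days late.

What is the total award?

£77,020

Liquidated damages (equal amount): £36,910
Penalty days: min(88, 20) = 20
Waiting-time penalty: 20 × £160 = £3,200
Total award: £36,910 + £36,910 + £3,200 = £77,020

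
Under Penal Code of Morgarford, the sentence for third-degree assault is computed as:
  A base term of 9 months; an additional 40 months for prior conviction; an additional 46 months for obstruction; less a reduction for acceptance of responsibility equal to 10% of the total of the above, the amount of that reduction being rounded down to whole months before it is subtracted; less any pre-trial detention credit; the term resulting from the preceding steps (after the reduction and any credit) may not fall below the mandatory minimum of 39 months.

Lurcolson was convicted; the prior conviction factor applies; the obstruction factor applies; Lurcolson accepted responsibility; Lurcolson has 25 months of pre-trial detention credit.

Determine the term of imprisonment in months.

Sentence: 61 months

Prior conviction enhancement: +40 months
Obstruction enhancement: +46 months
Adjusted term: 9 months + 40 months + 46 months = 95 months
Acceptance of responsibility reduction: 10% of 95 months = 9 months (rounded down)
After reduction: 95 − 9 = 86 months
Less pre-trial detention credit: 86 months − 25 months = 61 months
Minimum 39 months: 61 months meets the minimum, no increase.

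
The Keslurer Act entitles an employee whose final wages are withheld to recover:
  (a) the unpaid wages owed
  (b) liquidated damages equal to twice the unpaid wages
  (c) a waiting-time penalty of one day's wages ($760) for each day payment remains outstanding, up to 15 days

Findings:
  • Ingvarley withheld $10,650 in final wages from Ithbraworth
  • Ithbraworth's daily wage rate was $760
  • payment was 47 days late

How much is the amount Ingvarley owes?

$43,350

Doubled: 2 × $10,650 = $21,300
Penalty days: min(47, 15) = 15
Waiting-time penalty: 15 × $760 = $11,400
Total award: $10,650 + $21,300 + $11,400 = $43,350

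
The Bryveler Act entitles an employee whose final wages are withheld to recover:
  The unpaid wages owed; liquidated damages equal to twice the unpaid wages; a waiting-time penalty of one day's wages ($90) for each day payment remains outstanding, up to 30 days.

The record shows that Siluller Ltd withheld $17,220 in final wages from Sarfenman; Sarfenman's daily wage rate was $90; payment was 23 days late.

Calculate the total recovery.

$53,730

Doubled: 2 × $17,220 = $34,440
Penalty days: min(23, 30) = 23
Waiting-time penalty: 23 × $90 = $2,070
Total award: $17,220 + $34,440 + $2,070 = $53,730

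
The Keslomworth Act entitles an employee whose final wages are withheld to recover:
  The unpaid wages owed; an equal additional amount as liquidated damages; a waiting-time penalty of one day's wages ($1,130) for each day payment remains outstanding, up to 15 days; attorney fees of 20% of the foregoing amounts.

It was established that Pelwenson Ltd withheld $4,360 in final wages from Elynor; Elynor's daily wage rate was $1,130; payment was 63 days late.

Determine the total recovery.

$30,804

Liquidated damages (equal amount): $4,360
Penalty days: min(63, 15) = 15
Waiting-time penalty: 15 × $1,130 = $16,950
Subtotal: $4,360 + $4,360 + $16,950 = $25,670
Attorney fees: 20% of $25,670 = $5,134
Total award: $25,670 + $5,134 = $30,804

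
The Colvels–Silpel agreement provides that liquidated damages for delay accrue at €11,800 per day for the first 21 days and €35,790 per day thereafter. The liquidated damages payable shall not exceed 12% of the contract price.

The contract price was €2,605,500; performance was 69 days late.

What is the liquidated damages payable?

Liquidated damages: €312,660

First 21 days: 21 × €11,800 = €247,800
Remaining days: (69 − 21) × €35,790 = €1,717,920
Accrued per-day damages: €247,800 + €1,717,920 = €1,965,720
Cap: 12% of €2,605,500 = €312,660
Cap at €312,660: €1,965,720 exceeds the cap → €312,660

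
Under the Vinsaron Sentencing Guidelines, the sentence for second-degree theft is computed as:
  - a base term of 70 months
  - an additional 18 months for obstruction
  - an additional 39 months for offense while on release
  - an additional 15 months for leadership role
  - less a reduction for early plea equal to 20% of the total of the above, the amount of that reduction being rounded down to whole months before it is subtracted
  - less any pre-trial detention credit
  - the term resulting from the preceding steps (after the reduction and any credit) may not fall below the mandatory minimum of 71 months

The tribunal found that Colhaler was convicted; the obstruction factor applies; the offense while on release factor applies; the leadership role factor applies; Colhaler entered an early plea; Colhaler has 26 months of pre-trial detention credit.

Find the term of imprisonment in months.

Obstruction enhancement: +18 months
Offense while on release enhancement: +39 months
Leadership role enhancement: +15 months
Adjusted term: 70 months + 18 months + 39 months + 15 months = 142 months
Early plea reduction: 20% of 142 months = 28 months (rounded down)
After reduction: 142 − 28 = 114 months
Less pre-trial detention credit: 114 months − 26 months = 88 months
Minimum 71 months: 88 months meets the minimum, no increase.

88 months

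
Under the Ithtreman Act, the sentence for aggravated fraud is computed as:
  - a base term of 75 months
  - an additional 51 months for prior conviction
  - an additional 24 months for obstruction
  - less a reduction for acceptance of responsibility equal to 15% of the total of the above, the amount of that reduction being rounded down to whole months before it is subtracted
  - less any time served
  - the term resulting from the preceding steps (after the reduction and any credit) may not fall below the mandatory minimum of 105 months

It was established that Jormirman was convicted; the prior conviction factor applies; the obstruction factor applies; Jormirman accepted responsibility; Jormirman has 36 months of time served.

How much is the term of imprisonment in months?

Prior conviction enhancement: +51 months
Obstruction enhancement: +24 months
Adjusted term: 75 months + 51 months + 24 months = 150 months
Acceptance of responsibility reduction: 15% of 150 months = 22 months (rounded down)
After reduction: 150 − 22 = 128 months
Less time served: 128 months − 36 months = 92 months
Minimum 105 months: 92 months is below the minimum → 105 months

105 months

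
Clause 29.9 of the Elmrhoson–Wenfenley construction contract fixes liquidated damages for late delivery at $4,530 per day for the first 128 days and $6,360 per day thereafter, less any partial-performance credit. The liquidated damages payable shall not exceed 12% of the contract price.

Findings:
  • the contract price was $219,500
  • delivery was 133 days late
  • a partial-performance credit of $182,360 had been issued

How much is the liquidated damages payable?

First 128 days: 128 × $4,530 = $579,840
Remaining days: (133 − 128) × $6,360 = $31,800
Accrued per-day damages: $579,840 + $31,800 = $611,640
Less partial-performance credit: $611,640 − $182,360 = $429,280
Cap: 12% of $219,500 = $26,340
Cap at $26,340: $429,280 exceeds the cap → $26,340

$26,340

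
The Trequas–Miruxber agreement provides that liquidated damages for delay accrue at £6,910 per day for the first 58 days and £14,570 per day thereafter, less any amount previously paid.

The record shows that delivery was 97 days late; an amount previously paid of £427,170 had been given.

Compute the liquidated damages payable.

First 58 days: 58 × £6,910 = £400,780
Remaining days: (97 − 58) × £14,570 = £568,230
Accrued per-day damages: £400,780 + £568,230 = £969,010
Less amount previously paid: £969,010 − £427,170 = £541,840

£541,840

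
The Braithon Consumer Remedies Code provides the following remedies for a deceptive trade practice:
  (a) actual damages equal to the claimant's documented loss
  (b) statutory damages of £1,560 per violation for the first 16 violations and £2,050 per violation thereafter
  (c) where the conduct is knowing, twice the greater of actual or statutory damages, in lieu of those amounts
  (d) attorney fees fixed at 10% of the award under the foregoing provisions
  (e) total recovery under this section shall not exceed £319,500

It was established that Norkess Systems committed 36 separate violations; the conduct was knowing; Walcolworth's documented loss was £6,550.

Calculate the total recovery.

Total recovery: £145,112

First 16 violations: 16 × £1,560 = £24,960
Remaining violations: (36 − 16) × £2,050 = £41,000
Statutory damages: £24,960 + £41,000 = £65,960
Greater of actual damages (£6,550) or statutory damages (£65,960): £65,960
Doubled: 2 × £65,960 = £131,920
Attorney fees: 10% of £131,920 = £13,192
Total before cap: £131,920 + £13,192 = £145,112
Cap at £319,500: £145,112 is within the cap, no reduction.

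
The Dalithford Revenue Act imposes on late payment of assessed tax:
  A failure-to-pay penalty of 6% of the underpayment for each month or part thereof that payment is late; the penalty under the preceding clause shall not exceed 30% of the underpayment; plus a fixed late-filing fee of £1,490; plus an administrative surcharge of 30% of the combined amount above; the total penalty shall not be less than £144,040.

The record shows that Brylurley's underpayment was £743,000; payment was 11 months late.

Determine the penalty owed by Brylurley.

£291,707

Accrued rate: 6% × 11 = 66%, capped at 30% → 30%
Failure-to-pay penalty: 30% of £743,000 = £222,900
Penalty before surcharge: £222,900 + £1,490 = £224,390
Administrative surcharge: 30% of £224,390 = £67,317
Total penalty: £224,390 + £67,317 = £291,707
Minimum £144,040: £291,707 meets the minimum, no increase.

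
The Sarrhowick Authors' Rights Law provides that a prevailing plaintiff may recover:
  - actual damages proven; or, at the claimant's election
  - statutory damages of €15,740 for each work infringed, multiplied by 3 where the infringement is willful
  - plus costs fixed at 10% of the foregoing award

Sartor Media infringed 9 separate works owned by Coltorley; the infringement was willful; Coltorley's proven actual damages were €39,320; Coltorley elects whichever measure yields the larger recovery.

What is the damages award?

€467,478

Statutory damages: 9 × €15,740 = €141,660
Trebled: 3 × €141,660 = €424,980
Greater of actual damages (€39,320) or enhanced statutory damages (€424,980): €424,980
Costs: 10% of €424,980 = €42,498
Award plus costs: €424,980 + €42,498 = €467,478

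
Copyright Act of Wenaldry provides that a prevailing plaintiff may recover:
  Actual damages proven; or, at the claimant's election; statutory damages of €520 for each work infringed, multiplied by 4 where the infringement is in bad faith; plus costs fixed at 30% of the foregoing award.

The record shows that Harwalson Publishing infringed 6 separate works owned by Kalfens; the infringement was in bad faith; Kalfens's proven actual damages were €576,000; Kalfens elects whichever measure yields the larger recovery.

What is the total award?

Statutory damages: 6 × €520 = €3,120
Multiplied by 4: 4 × €3,120 = €12,480
Greater of actual damages (€576,000) or enhanced statutory damages (€12,480): €576,000
Costs: 30% of €576,000 = €172,800
Award plus costs: €576,000 + €172,800 = €748,800

€748,800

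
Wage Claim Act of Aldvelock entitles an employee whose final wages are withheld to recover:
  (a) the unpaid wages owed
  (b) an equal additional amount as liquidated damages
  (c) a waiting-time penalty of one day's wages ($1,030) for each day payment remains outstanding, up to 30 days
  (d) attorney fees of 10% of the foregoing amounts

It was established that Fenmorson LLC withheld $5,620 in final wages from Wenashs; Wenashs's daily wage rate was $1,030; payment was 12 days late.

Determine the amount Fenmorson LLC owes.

$25,960

Liquidated damages (equal amount): $5,620
Penalty days: min(12, 30) = 12
Waiting-time penalty: 12 × $1,030 = $12,360
Subtotal: $5,620 + $5,620 + $12,360 = $23,600
Attorney fees: 10% of $23,600 = $2,360
Total award: $23,600 + $2,360 = $25,960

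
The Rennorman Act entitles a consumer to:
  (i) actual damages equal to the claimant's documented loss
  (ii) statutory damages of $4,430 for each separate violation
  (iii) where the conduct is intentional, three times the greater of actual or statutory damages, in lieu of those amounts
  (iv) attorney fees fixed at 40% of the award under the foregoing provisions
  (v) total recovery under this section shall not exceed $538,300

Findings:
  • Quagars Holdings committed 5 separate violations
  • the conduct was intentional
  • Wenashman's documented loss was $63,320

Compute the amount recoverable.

$265,944

Statutory damages: 5 × $4,430 = $22,150
Greater of actual damages ($63,320) or statutory damages ($22,150): $63,320
Trebled: 3 × $63,320 = $189,960
Attorney fees: 40% of $189,960 = $75,984
Total before cap: $189,960 + $75,984 = $265,944
Cap at $538,300: $265,944 is within the cap, no reduction.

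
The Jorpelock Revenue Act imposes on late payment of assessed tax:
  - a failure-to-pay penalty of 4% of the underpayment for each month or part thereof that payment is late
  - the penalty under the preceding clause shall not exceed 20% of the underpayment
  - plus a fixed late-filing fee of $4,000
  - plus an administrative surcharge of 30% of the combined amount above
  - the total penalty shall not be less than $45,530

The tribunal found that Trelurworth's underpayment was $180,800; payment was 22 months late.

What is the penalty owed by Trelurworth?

Accrued rate: 4% × 22 = 88%, capped at 20% → 20%
Failure-to-pay penalty: 20% of $180,800 = $36,160
Penalty before surcharge: $36,160 + $4,000 = $40,160
Administrative surcharge: 30% of $40,160 = $12,048
Total penalty: $40,160 + $12,048 = $52,208
Minimum $45,530: $52,208 meets the minimum, no increase.

Penalty: $52,208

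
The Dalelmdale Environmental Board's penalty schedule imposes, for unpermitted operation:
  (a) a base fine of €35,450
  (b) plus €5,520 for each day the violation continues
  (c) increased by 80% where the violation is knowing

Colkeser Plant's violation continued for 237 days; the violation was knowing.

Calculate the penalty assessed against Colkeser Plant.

€2,418,642

Per-day component: 237 × €5,520 = €1,308,240
Base plus per-day: €35,450 + €1,308,240 = €1,343,690
Enhancement: 80% of €1,343,690 = €1,074,952
Enhanced fine: €1,343,690 + €1,074,952 = €2,418,642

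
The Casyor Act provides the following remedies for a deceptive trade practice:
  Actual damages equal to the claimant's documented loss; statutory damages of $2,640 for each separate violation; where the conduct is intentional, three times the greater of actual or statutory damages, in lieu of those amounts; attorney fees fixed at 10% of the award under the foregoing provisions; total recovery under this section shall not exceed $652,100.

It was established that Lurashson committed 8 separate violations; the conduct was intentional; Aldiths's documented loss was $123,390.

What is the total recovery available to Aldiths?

Statutory damages: 8 × $2,640 = $21,120
Greater of actual damages ($123,390) or statutory damages ($21,120): $123,390
Trebled: 3 × $123,390 = $370,170
Attorney fees: 10% of $370,170 = $37,017
Total before cap: $370,170 + $37,017 = $407,187
Cap at $652,100: $407,187 is within the cap, no reduction.

Total recovery: $407,187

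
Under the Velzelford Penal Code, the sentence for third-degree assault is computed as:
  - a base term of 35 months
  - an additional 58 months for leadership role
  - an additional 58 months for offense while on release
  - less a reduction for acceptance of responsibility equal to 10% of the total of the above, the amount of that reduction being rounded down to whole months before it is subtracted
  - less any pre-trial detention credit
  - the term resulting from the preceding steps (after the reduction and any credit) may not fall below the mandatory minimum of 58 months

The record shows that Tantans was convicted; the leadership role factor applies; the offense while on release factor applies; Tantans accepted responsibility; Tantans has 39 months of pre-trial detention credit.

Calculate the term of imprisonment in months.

Leadership role enhancement: +58 months
Offense while on release enhancement: +58 months
Adjusted term: 35 months + 58 months + 58 months = 151 months
Acceptance of responsibility reduction: 10% of 151 months = 15 months (rounded down)
After reduction: 151 − 15 = 136 months
Less pre-trial detention credit: 136 months − 39 months = 97 months
Minimum 58 months: 97 months meets the minimum, no increase.

97 months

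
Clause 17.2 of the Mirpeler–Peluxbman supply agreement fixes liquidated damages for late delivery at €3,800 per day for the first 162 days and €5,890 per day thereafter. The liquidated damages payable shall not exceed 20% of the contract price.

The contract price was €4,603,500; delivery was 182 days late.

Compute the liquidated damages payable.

€733,400

First 162 days: 162 × €3,800 = €615,600
Remaining days: (182 − 162) × €5,890 = €117,800
Accrued per-day damages: €615,600 + €117,800 = €733,400
Cap: 20% of €4,603,500 = €920,700
Cap at €920,700: €733,400 is within the cap, no reduction.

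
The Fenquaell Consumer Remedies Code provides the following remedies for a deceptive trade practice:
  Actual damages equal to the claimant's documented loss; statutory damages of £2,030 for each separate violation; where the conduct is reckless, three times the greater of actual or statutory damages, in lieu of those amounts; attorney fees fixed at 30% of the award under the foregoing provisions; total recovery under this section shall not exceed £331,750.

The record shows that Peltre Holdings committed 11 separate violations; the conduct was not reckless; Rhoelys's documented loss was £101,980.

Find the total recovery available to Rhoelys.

Total recovery: £161,603

Statutory damages: 11 × £2,030 = £22,330
Conduct not reckless: the in-lieu enhancement does not apply.
Actual plus statutory damages: £101,980 + £22,330 = £124,310
Attorney fees: 30% of £124,310 = £37,293
Total before cap: £124,310 + £37,293 = £161,603
Cap at £331,750: £161,603 is within the cap, no reduction.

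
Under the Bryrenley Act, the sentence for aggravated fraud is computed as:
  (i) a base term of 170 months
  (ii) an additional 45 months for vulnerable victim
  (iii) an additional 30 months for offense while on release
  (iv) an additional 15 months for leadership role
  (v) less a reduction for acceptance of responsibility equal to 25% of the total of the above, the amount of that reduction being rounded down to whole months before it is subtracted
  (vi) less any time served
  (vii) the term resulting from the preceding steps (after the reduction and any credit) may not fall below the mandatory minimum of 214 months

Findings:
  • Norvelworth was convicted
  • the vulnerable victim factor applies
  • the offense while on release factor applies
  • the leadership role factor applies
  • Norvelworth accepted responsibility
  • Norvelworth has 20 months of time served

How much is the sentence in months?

Vulnerable victim enhancement: +45 months
Offense while on release enhancement: +30 months
Leadership role enhancement: +15 months
Adjusted term: 170 months + 45 months + 30 months + 15 months = 260 months
Acceptance of responsibility reduction: 25% of 260 months = 65 months (rounded down)
After reduction: 260 − 65 = 195 months
Less time served: 195 months − 20 months = 175 months
Minimum 214 months: 175 months is below the minimum → 214 months

214 months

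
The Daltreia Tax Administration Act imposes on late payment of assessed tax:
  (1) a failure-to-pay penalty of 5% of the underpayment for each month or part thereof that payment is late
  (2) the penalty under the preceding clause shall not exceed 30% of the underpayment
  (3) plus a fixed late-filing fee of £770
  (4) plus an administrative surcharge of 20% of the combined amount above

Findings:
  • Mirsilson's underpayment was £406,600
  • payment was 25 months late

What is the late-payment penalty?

Accrued rate: 5% × 25 = 125%, capped at 30% → 30%
Failure-to-pay penalty: 30% of £406,600 = £121,980
Penalty before surcharge: £121,980 + £770 = £122,750
Administrative surcharge: 20% of £122,750 = £24,550
Total penalty: £122,750 + £24,550 = £147,300

£147,300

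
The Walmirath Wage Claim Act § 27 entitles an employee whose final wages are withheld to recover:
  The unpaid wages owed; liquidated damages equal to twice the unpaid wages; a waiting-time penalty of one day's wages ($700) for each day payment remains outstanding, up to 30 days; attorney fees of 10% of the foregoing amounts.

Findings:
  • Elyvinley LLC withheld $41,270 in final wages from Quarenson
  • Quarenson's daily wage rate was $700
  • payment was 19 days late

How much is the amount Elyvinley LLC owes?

Doubled: 2 × $41,270 = $82,540
Penalty days: min(19, 30) = 19
Waiting-time penalty: 19 × $700 = $13,300
Subtotal: $41,270 + $82,540 + $13,300 = $137,110
Attorney fees: 10% of $137,110 = $13,711
Total award: $137,110 + $13,711 = $150,821

$150,821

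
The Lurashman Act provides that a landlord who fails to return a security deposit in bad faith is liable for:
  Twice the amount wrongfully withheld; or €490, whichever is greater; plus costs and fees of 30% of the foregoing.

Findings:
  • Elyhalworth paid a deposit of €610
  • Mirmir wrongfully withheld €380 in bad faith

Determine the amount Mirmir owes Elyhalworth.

€988

Doubled: 2 × €380 = €760
Minimum €490: €760 meets the minimum, no increase.
Costs and fees: 30% of €760 = €228
Total recovery: €760 + €228 = €988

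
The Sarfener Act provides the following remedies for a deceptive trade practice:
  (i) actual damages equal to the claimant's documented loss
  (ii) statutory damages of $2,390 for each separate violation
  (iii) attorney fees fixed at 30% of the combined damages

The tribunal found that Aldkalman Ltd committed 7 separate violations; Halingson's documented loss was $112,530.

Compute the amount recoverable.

Total recovery: $168,038

Statutory damages: 7 × $2,390 = $16,730
Combined damages: $112,530 + $16,730 = $129,260
Attorney fees: 30% of $129,260 = $38,778
Total recovery: $129,260 + $38,778 = $168,038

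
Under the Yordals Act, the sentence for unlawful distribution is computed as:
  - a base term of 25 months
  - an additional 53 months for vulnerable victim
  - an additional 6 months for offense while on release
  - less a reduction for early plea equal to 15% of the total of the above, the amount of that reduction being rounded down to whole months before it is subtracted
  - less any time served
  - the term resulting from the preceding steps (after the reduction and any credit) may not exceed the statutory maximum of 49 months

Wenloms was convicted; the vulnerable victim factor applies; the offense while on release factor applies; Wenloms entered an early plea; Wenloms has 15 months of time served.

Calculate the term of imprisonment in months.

Vulnerable victim enhancement: +53 months
Offense while on release enhancement: +6 months
Adjusted term: 25 months + 53 months + 6 months = 84 months
Early plea reduction: 15% of 84 months = 12 months (rounded down)
After reduction: 84 − 12 = 72 months
Less time served: 72 months − 15 months = 57 months
Cap at 49 months: 57 months exceeds the cap → 49 months

49 months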